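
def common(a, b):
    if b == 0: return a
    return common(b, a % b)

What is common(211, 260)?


common(211, 260) = common(260, 211)
common(260, 211) = common(211, 49)
common(211, 49) = common(49, 15)
common(49, 15) = common(15, 4)
common(15, 4) = common(4, 3)
common(4, 3) = common(3, 1)
common(3, 1) = common(1, 0)
common(1, 0) = 1  (base case)

1


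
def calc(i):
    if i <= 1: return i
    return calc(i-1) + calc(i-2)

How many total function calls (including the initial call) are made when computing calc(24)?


Let C(n) = total calls for calc(n)
C(0) = 1, C(1) = 1
C(2) = 1 + C(1) + C(0) = 1 + 1 + 1 = 3
C(3) = 1 + C(2) + C(1) = 1 + 3 + 1 = 5
C(4) = 1 + C(3) + C(2) = 1 + 5 + 3 = 9
C(5) = 1 + C(4) + C(3) = 1 + 9 + 5 = 15
C(6) = 1 + C(5) + C(4) = 1 + 15 + 9 = 25
C(7) = 1 + C(6) + C(5) = 1 + 25 + 15 = 41
C(8) = 1 + C(7) + C(6) = 1 + 41 + 25 = 67
C(9) = 1 + C(8) + C(7) = 1 + 67 + 41 = 109
C(10) = 1 + C(9) + C(8) = 1 + 109 + 67 = 177
C(11) = 1 + C(10) + C(9) = 1 + 177 + 109 = 287
C(12) = 1 + C(11) + C(10) = 1 + 287 + 177 = 465
C(13) = 1 + C(12) + C(11) = 1 + 465 + 287 = 753
C(14) = 1 + C(13) + C(12) = 1 + 753 + 465 = 1219
C(15) = 1 + C(14) + C(13) = 1 + 1219 + 753 = 1973
C(16) = 1 + C(15) + C(14) = 1 + 1973 + 1219 = 3193
C(17) = 1 + C(16) + C(15) = 1 + 3193 + 1973 = 5167
C(18) = 1 + C(17) + C(16) = 1 + 5167 + 3193 = 8361
C(19) = 1 + C(18) + C(17) = 1 + 8361 + 5167 = 13529
C(20) = 1 + C(19) + C(18) = 1 + 13529 + 8361 = 21891
C(21) = 1 + C(20) + C(19) = 1 + 21891 + 13529 = 35421
C(22) = 1 + C(21) + C(20) = 1 + 35421 + 21891 = 57313
C(23) = 1 + C(22) + C(21) = 1 + 57313 + 35421 = 92735
C(24) = 1 + C(23) + C(22) = 1 + 92735 + 57313 = 150049

150049


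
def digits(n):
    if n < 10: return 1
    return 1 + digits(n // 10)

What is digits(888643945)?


digits(888643945) = 1 + digits(88864394)
digits(88864394) = 1 + digits(8886439)
digits(8886439) = 1 + digits(888643)
digits(888643) = 1 + digits(88864)
digits(88864) = 1 + digits(8886)
digits(8886) = 1 + digits(888)
digits(888) = 1 + digits(88)
digits(88) = 1 + digits(8)
digits(8) = 1  (base case: 8 < 10)
Unwinding: 1 + 1 + 1 + 1 + 1 + 1 + 1 + 1 + 1 = 9

9


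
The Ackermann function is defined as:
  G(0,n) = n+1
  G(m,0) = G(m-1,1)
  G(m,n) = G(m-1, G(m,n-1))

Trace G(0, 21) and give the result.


G(0, 21) = 22
Result: G(0, 21) = 22

22


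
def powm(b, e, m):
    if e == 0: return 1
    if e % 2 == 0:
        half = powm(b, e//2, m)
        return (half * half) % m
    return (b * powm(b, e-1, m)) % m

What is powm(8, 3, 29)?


powm(8, 3, 29): e is odd, compute powm(8, 2, 29)
  powm(8, 2, 29): e is even, compute powm(8, 1, 29)
    powm(8, 1, 29): e is odd, compute powm(8, 0, 29)
      powm(8, 0, 29) = 1
    (8 * 1) % 29 = 8
  half=8, (8*8) % 29 = 6
(8 * 6) % 29 = 19

19


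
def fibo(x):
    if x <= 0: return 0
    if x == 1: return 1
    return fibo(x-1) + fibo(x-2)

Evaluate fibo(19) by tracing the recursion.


Computing fibo(19) bottom-up:
fibo(0) = 0
fibo(1) = 1
fibo(2) = fibo(1) + fibo(0) = 1 + 0 = 1
fibo(3) = fibo(2) + fibo(1) = 1 + 1 = 2
fibo(4) = fibo(3) + fibo(2) = 2 + 1 = 3
fibo(5) = fibo(4) + fibo(3) = 3 + 2 = 5
fibo(6) = fibo(5) + fibo(4) = 5 + 3 = 8
fibo(7) = fibo(6) + fibo(5) = 8 + 5 = 13
fibo(8) = fibo(7) + fibo(6) = 13 + 8 = 21
fibo(9) = fibo(8) + fibo(7) = 21 + 13 = 34
fibo(10) = fibo(9) + fibo(8) = 34 + 21 = 55
fibo(11) = fibo(10) + fibo(9) = 55 + 34 = 89
fibo(12) = fibo(11) + fibo(10) = 89 + 55 = 144
fibo(13) = fibo(12) + fibo(11) = 144 + 89 = 233
fibo(14) = fibo(13) + fibo(12) = 233 + 144 = 377
fibo(15) = fibo(14) + fibo(13) = 377 + 233 = 610
fibo(16) = fibo(15) + fibo(14) = 610 + 377 = 987
fibo(17) = fibo(16) + fibo(15) = 987 + 610 = 1597
fibo(18) = fibo(17) + fibo(16) = 1597 + 987 = 2584
fibo(19) = fibo(18) + fibo(17) = 2584 + 1597 = 4181

4181


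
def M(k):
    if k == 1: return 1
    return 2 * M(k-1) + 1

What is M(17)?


M(17) = 2 * M(16) + 1
M(16) = 2 * M(15) + 1
M(15) = 2 * M(14) + 1
M(14) = 2 * M(13) + 1
M(13) = 2 * M(12) + 1
M(12) = 2 * M(11) + 1
M(11) = 2 * M(10) + 1
M(10) = 2 * M(9) + 1
M(9) = 2 * M(8) + 1
M(8) = 2 * M(7) + 1
M(7) = 2 * M(6) + 1
M(6) = 2 * M(5) + 1
M(5) = 2 * M(4) + 1
M(4) = 2 * M(3) + 1
M(3) = 2 * M(2) + 1
M(2) = 2 * M(1) + 1
M(1) = 1  (base case)
M(2) = 2 * 1 + 1 = 3
M(3) = 2 * 3 + 1 = 7
M(4) = 2 * 7 + 1 = 15
M(5) = 2 * 15 + 1 = 31
M(6) = 2 * 31 + 1 = 63
M(7) = 2 * 63 + 1 = 127
M(8) = 2 * 127 + 1 = 255
M(9) = 2 * 255 + 1 = 511
M(10) = 2 * 511 + 1 = 1023
M(11) = 2 * 1023 + 1 = 2047
M(12) = 2 * 2047 + 1 = 4095
M(13) = 2 * 4095 + 1 = 8191
M(14) = 2 * 8191 + 1 = 16383
M(15) = 2 * 16383 + 1 = 32767
M(16) = 2 * 32767 + 1 = 65535
M(17) = 2 * 65535 + 1 = 131071

131071


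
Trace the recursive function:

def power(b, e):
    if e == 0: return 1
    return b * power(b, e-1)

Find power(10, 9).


power(10, 9)
= 10 * power(10, 8)
= 10 * 10 * power(10, 7)
= 10 * 10 * 10 * power(10, 6)
= 10 * 10 * 10 * 10 * power(10, 5)
= 10 * 10 * 10 * 10 * 10 * power(10, 4)
= 10 * 10 * 10 * 10 * 10 * 10 * power(10, 3)
= 10 * 10 * 10 * 10 * 10 * 10 * 10 * power(10, 2)
= 10 * 10 * 10 * 10 * 10 * 10 * 10 * 10 * power(10, 1)
= 10 * 10 * 10 * 10 * 10 * 10 * 10 * 10 * 10 * power(10, 0)
= 10 * 10 * 10 * 10 * 10 * 10 * 10 * 10 * 10 * 1
= 1000000000

1000000000


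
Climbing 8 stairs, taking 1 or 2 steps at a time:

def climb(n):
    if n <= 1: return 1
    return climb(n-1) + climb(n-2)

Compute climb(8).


Building up from base cases:
climb(0) = 1
climb(1) = 1
climb(2) = climb(1) + climb(0) = 1 + 1 = 2
climb(3) = climb(2) + climb(1) = 2 + 1 = 3
climb(4) = climb(3) + climb(2) = 3 + 2 = 5
climb(5) = climb(4) + climb(3) = 5 + 3 = 8
climb(6) = climb(5) + climb(4) = 8 + 5 = 13
climb(7) = climb(6) + climb(5) = 13 + 8 = 21
climb(8) = climb(7) + climb(6) = 21 + 13 = 34

34


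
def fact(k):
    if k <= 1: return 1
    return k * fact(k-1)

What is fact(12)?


fact(12)
= 12 * fact(11)
= 12 * 11 * fact(10)
= 12 * 11 * 10 * fact(9)
= 12 * 11 * 10 * 9 * fact(8)
= 12 * 11 * 10 * 9 * 8 * fact(7)
= 12 * 11 * 10 * 9 * 8 * 7 * fact(6)
= 12 * 11 * 10 * 9 * 8 * 7 * 6 * fact(5)
= 12 * 11 * 10 * 9 * 8 * 7 * 6 * 5 * fact(4)
= 12 * 11 * 10 * 9 * 8 * 7 * 6 * 5 * 4 * fact(3)
= 12 * 11 * 10 * 9 * 8 * 7 * 6 * 5 * 4 * 3 * fact(2)
= 12 * 11 * 10 * 9 * 8 * 7 * 6 * 5 * 4 * 3 * 2 * fact(1)
= 12 * 11 * 10 * 9 * 8 * 7 * 6 * 5 * 4 * 3 * 2 * 1
= 479001600

479001600


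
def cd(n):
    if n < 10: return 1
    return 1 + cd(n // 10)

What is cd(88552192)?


cd(88552192) = 1 + cd(8855219)
cd(8855219) = 1 + cd(885521)
cd(885521) = 1 + cd(88552)
cd(88552) = 1 + cd(8855)
cd(8855) = 1 + cd(885)
cd(885) = 1 + cd(88)
cd(88) = 1 + cd(8)
cd(8) = 1  (base case: 8 < 10)
Unwinding: 1 + 1 + 1 + 1 + 1 + 1 + 1 + 1 = 8

8


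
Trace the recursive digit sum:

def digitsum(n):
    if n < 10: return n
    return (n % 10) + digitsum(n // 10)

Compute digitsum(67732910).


digitsum(67732910) = 0 + digitsum(6773291)
digitsum(6773291) = 1 + digitsum(677329)
digitsum(677329) = 9 + digitsum(67732)
digitsum(67732) = 2 + digitsum(6773)
digitsum(6773) = 3 + digitsum(677)
digitsum(677) = 7 + digitsum(67)
digitsum(67) = 7 + digitsum(6)
digitsum(6) = 6  (base case)
Total: 0 + 1 + 9 + 2 + 3 + 7 + 7 + 6 = 35

35


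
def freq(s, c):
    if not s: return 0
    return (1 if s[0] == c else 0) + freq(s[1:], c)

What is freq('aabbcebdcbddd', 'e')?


s[0]='a' != 'e' -> 0
s[0]='a' != 'e' -> 0
s[0]='b' != 'e' -> 0
s[0]='b' != 'e' -> 0
s[0]='c' != 'e' -> 0
s[0]='e' == 'e' -> 1
s[0]='b' != 'e' -> 0
s[0]='d' != 'e' -> 0
s[0]='c' != 'e' -> 0
s[0]='b' != 'e' -> 0
s[0]='d' != 'e' -> 0
s[0]='d' != 'e' -> 0
s[0]='d' != 'e' -> 0
Sum: 0 + 0 + 0 + 0 + 0 + 1 + 0 + 0 + 0 + 0 + 0 + 0 + 0 = 1

1


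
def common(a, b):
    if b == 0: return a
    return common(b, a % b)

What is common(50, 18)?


common(50, 18) = common(18, 14)
common(18, 14) = common(14, 4)
common(14, 4) = common(4, 2)
common(4, 2) = common(2, 0)
common(2, 0) = 2  (base case)

2


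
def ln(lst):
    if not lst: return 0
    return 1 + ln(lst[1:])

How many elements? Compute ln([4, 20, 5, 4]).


ln([4, 20, 5, 4]) = 1 + ln([20, 5, 4])
ln([20, 5, 4]) = 1 + ln([5, 4])
ln([5, 4]) = 1 + ln([4])
ln([4]) = 1 + ln([])
ln([]) = 0  (base case)
Unwinding: 1 + 1 + 1 + 1 + 0 = 4

4


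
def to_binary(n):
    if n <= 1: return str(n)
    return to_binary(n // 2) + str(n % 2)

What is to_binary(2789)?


to_binary(2789) = to_binary(1394) + '1'
to_binary(1394) = to_binary(697) + '0'
to_binary(697) = to_binary(348) + '1'
to_binary(348) = to_binary(174) + '0'
to_binary(174) = to_binary(87) + '0'
to_binary(87) = to_binary(43) + '1'
to_binary(43) = to_binary(21) + '1'
to_binary(21) = to_binary(10) + '1'
to_binary(10) = to_binary(5) + '0'
to_binary(5) = to_binary(2) + '1'
to_binary(2) = to_binary(1) + '0'
to_binary(1) = '1'  (base case)
Concatenating: '1' + '0' + '1' + '0' + '1' + '1' + '1' + '0' + '0' + '1' + '0' + '1' = '101011100101'

101011100101


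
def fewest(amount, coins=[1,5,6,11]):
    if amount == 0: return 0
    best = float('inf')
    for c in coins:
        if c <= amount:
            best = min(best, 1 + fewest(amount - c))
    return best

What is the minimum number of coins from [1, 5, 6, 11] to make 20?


Building up with DP:
fewest(0) = 0
fewest(1) = min(1+fewest(0)=1+0=1) = 1
fewest(2) = min(1+fewest(1)=1+1=2) = 2
fewest(3) = min(1+fewest(2)=1+2=3) = 3
fewest(4) = min(1+fewest(3)=1+3=4) = 4
fewest(5) = min(1+fewest(4)=1+4=5, 1+fewest(0)=1+0=1) = 1
fewest(6) = min(1+fewest(5)=1+1=2, 1+fewest(1)=1+1=2, 1+fewest(0)=1+0=1) = 1
fewest(7) = min(1+fewest(6)=1+1=2, 1+fewest(2)=1+2=3, 1+fewest(1)=1+1=2) = 2
fewest(8) = min(1+fewest(7)=1+2=3, 1+fewest(3)=1+3=4, 1+fewest(2)=1+2=3) = 3
fewest(9) = min(1+fewest(8)=1+3=4, 1+fewest(4)=1+4=5, 1+fewest(3)=1+3=4) = 4
fewest(10) = min(1+fewest(9)=1+4=5, 1+fewest(5)=1+1=2, 1+fewest(4)=1+4=5) = 2
fewest(11) = min(1+fewest(10)=1+2=3, 1+fewest(6)=1+1=2, 1+fewest(5)=1+1=2, 1+fewest(0)=1+0=1) = 1
fewest(12) = min(1+fewest(11)=1+1=2, 1+fewest(7)=1+2=3, 1+fewest(6)=1+1=2, 1+fewest(1)=1+1=2) = 2
fewest(13) = min(1+fewest(12)=1+2=3, 1+fewest(8)=1+3=4, 1+fewest(7)=1+2=3, 1+fewest(2)=1+2=3) = 3
fewest(14) = min(1+fewest(13)=1+3=4, 1+fewest(9)=1+4=5, 1+fewest(8)=1+3=4, 1+fewest(3)=1+3=4) = 4
fewest(15) = min(1+fewest(14)=1+4=5, 1+fewest(10)=1+2=3, 1+fewest(9)=1+4=5, 1+fewest(4)=1+4=5) = 3
fewest(16) = min(1+fewest(15)=1+3=4, 1+fewest(11)=1+1=2, 1+fewest(10)=1+2=3, 1+fewest(5)=1+1=2) = 2
fewest(17) = min(1+fewest(16)=1+2=3, 1+fewest(12)=1+2=3, 1+fewest(11)=1+1=2, 1+fewest(6)=1+1=2) = 2
fewest(18) = min(1+fewest(17)=1+2=3, 1+fewest(13)=1+3=4, 1+fewest(12)=1+2=3, 1+fewest(7)=1+2=3) = 3
fewest(19) = min(1+fewest(18)=1+3=4, 1+fewest(14)=1+4=5, 1+fewest(13)=1+3=4, 1+fewest(8)=1+3=4) = 4
fewest(20) = min(1+fewest(19)=1+4=5, 1+fewest(15)=1+3=4, 1+fewest(14)=1+4=5, 1+fewest(9)=1+4=5) = 4

4


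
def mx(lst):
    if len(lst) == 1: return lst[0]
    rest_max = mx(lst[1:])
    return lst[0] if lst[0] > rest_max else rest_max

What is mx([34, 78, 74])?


mx([34, 78, 74]): compare 34 with mx([78, 74])
mx([78, 74]): compare 78 with mx([74])
mx([74]) = 74  (base case)
Compare 78 with 74 -> 78
Compare 34 with 78 -> 78

78


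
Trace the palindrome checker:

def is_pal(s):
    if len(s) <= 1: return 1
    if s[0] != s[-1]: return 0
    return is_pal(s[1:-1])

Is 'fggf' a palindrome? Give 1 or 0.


is_pal('fggf'): s[0]='f' == s[-1]='f' -> check is_pal('gg')
is_pal('gg'): s[0]='g' == s[-1]='g' -> check is_pal('')
is_pal(''): len <= 1 -> return 1  (base case)
Result: 1 (palindrome)

1


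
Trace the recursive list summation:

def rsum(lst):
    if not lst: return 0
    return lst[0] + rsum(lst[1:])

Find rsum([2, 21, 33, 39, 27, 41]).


rsum([2, 21, 33, 39, 27, 41]) = 2 + rsum([21, 33, 39, 27, 41])
rsum([21, 33, 39, 27, 41]) = 21 + rsum([33, 39, 27, 41])
rsum([33, 39, 27, 41]) = 33 + rsum([39, 27, 41])
rsum([39, 27, 41]) = 39 + rsum([27, 41])
rsum([27, 41]) = 27 + rsum([41])
rsum([41]) = 41 + rsum([])
rsum([]) = 0  (base case)
Total: 2 + 21 + 33 + 39 + 27 + 41 + 0 = 163

163


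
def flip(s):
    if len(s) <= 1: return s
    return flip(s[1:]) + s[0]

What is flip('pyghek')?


flip('pyghek') = flip('yghek') + 'p'
flip('yghek') = flip('ghek') + 'y'
flip('ghek') = flip('hek') + 'g'
flip('hek') = flip('ek') + 'h'
flip('ek') = flip('k') + 'e'
flip('k') = 'k'  (base case)
Concatenating: 'k' + 'e' + 'h' + 'g' + 'y' + 'p' = 'kehgyp'

kehgyp


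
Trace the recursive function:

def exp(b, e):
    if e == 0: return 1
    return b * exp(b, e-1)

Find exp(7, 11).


exp(7, 11)
= 7 * exp(7, 10)
= 7 * 7 * exp(7, 9)
= 7 * 7 * 7 * exp(7, 8)
= 7 * 7 * 7 * 7 * exp(7, 7)
= 7 * 7 * 7 * 7 * 7 * exp(7, 6)
= 7 * 7 * 7 * 7 * 7 * 7 * exp(7, 5)
= 7 * 7 * 7 * 7 * 7 * 7 * 7 * exp(7, 4)
= 7 * 7 * 7 * 7 * 7 * 7 * 7 * 7 * exp(7, 3)
= 7 * 7 * 7 * 7 * 7 * 7 * 7 * 7 * 7 * exp(7, 2)
= 7 * 7 * 7 * 7 * 7 * 7 * 7 * 7 * 7 * 7 * exp(7, 1)
= 7 * 7 * 7 * 7 * 7 * 7 * 7 * 7 * 7 * 7 * 7 * exp(7, 0)
= 7 * 7 * 7 * 7 * 7 * 7 * 7 * 7 * 7 * 7 * 7 * 1
= 1977326743

1977326743


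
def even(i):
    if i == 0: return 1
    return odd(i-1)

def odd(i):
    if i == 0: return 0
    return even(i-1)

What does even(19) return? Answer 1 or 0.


even(19) = odd(18)
odd(18) = even(17)
even(17) = odd(16)
odd(16) = even(15)
even(15) = odd(14)
odd(14) = even(13)
even(13) = odd(12)
odd(12) = even(11)
even(11) = odd(10)
odd(10) = even(9)
even(9) = odd(8)
odd(8) = even(7)
even(7) = odd(6)
odd(6) = even(5)
even(5) = odd(4)
odd(4) = even(3)
even(3) = odd(2)
odd(2) = even(1)
even(1) = odd(0)
odd(0) = 0  (base case)
Result: 0

0


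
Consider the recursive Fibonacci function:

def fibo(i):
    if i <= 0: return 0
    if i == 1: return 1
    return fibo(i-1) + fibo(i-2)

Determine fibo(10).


Computing fibo(10) bottom-up:
fibo(0) = 0
fibo(1) = 1
fibo(2) = fibo(1) + fibo(0) = 1 + 0 = 1
fibo(3) = fibo(2) + fibo(1) = 1 + 1 = 2
fibo(4) = fibo(3) + fibo(2) = 2 + 1 = 3
fibo(5) = fibo(4) + fibo(3) = 3 + 2 = 5
fibo(6) = fibo(5) + fibo(4) = 5 + 3 = 8
fibo(7) = fibo(6) + fibo(5) = 8 + 5 = 13
fibo(8) = fibo(7) + fibo(6) = 13 + 8 = 21
fibo(9) = fibo(8) + fibo(7) = 21 + 13 = 34
fibo(10) = fibo(9) + fibo(8) = 34 + 21 = 55

55


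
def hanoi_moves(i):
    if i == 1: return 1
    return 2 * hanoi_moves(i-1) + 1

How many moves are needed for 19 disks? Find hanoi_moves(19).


hanoi_moves(19) = 2 * hanoi_moves(18) + 1
hanoi_moves(18) = 2 * hanoi_moves(17) + 1
hanoi_moves(17) = 2 * hanoi_moves(16) + 1
hanoi_moves(16) = 2 * hanoi_moves(15) + 1
hanoi_moves(15) = 2 * hanoi_moves(14) + 1
hanoi_moves(14) = 2 * hanoi_moves(13) + 1
hanoi_moves(13) = 2 * hanoi_moves(12) + 1
hanoi_moves(12) = 2 * hanoi_moves(11) + 1
hanoi_moves(11) = 2 * hanoi_moves(10) + 1
hanoi_moves(10) = 2 * hanoi_moves(9) + 1
hanoi_moves(9) = 2 * hanoi_moves(8) + 1
hanoi_moves(8) = 2 * hanoi_moves(7) + 1
hanoi_moves(7) = 2 * hanoi_moves(6) + 1
hanoi_moves(6) = 2 * hanoi_moves(5) + 1
hanoi_moves(5) = 2 * hanoi_moves(4) + 1
hanoi_moves(4) = 2 * hanoi_moves(3) + 1
hanoi_moves(3) = 2 * hanoi_moves(2) + 1
hanoi_moves(2) = 2 * hanoi_moves(1) + 1
hanoi_moves(1) = 1  (base case)
hanoi_moves(2) = 2 * 1 + 1 = 3
hanoi_moves(3) = 2 * 3 + 1 = 7
hanoi_moves(4) = 2 * 7 + 1 = 15
hanoi_moves(5) = 2 * 15 + 1 = 31
hanoi_moves(6) = 2 * 31 + 1 = 63
hanoi_moves(7) = 2 * 63 + 1 = 127
hanoi_moves(8) = 2 * 127 + 1 = 255
hanoi_moves(9) = 2 * 255 + 1 = 511
hanoi_moves(10) = 2 * 511 + 1 = 1023
hanoi_moves(11) = 2 * 1023 + 1 = 2047
hanoi_moves(12) = 2 * 2047 + 1 = 4095
hanoi_moves(13) = 2 * 4095 + 1 = 8191
hanoi_moves(14) = 2 * 8191 + 1 = 16383
hanoi_moves(15) = 2 * 16383 + 1 = 32767
hanoi_moves(16) = 2 * 32767 + 1 = 65535
hanoi_moves(17) = 2 * 65535 + 1 = 131071
hanoi_moves(18) = 2 * 131071 + 1 = 262143
hanoi_moves(19) = 2 * 262143 + 1 = 524287

524287


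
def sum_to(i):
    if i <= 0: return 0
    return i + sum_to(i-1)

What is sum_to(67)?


sum_to(67)
= 67 + 66 + 65 + 64 + 63 + 62 + 61 + 60 + 59 + 58 + 57 + 56 + 55 + 54 + 53 + 52 + 51 + 50 + 49 + 48 + 47 + 46 + 45 + 44 + 43 + 42 + 41 + 40 + 39 + 38 + 37 + 36 + 35 + 34 + 33 + 32 + 31 + 30 + 29 + 28 + 27 + 26 + 25 + 24 + 23 + 22 + 21 + 20 + 19 + 18 + 17 + 16 + 15 + 14 + 13 + 12 + 11 + 10 + 9 + 8 + 7 + 6 + 5 + 4 + 3 + 2 + 1 + sum_to(0)
= 67 + 66 + 65 + 64 + 63 + 62 + 61 + 60 + 59 + 58 + 57 + 56 + 55 + 54 + 53 + 52 + 51 + 50 + 49 + 48 + 47 + 46 + 45 + 44 + 43 + 42 + 41 + 40 + 39 + 38 + 37 + 36 + 35 + 34 + 33 + 32 + 31 + 30 + 29 + 28 + 27 + 26 + 25 + 24 + 23 + 22 + 21 + 20 + 19 + 18 + 17 + 16 + 15 + 14 + 13 + 12 + 11 + 10 + 9 + 8 + 7 + 6 + 5 + 4 + 3 + 2 + 1 + 0
= 2278

2278


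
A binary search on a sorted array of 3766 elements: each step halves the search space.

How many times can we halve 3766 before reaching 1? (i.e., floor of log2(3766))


3766 / 2 = 1883
1883 / 2 = 941
941 / 2 = 470
470 / 2 = 235
235 / 2 = 117
117 / 2 = 58
58 / 2 = 29
29 / 2 = 14
14 / 2 = 7
7 / 2 = 3
3 / 2 = 1
Reached 1 after 11 halvings

11


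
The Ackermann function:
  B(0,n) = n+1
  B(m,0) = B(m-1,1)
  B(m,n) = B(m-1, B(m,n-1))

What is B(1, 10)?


B(1, 10) = B(0, B(1, 9))
  B(1, 9) = B(0, B(1, 8))
    B(1, 8) = B(0, B(1, 7))
      B(1, 7) = B(0, B(1, 6))
        B(1, 6) = B(0, B(1, 5))
          B(1, 5) = B(0, B(1, 4))
          B(1, 4) = B(0, B(1, 3))
          B(1, 3) = B(0, B(1, 2))
          B(1, 2) = B(0, B(1, 1))
          B(1, 1) = B(0, B(1, 0))
          B(1, 0) = B(0, 1)
          B(0, 1) = 2
            = B(0, 2)
          B(0, 2) = 3
            = B(0, 3)
          B(0, 3) = 4
            = B(0, 4)
          B(0, 4) = 5
            = B(0, 5)
          B(0, 5) = 6
            = B(0, 6)
          B(0, 6) = 7
          = B(0, 7)
          B(0, 7) = 8
        = B(0, 8)
... (trace truncated)
Result: B(1, 10) = 12

12


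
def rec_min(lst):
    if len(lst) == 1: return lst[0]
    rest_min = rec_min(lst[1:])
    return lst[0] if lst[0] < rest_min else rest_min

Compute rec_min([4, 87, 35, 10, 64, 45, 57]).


rec_min([4, 87, 35, 10, 64, 45, 57]): compare 4 with rec_min([87, 35, 10, 64, 45, 57])
rec_min([87, 35, 10, 64, 45, 57]): compare 87 with rec_min([35, 10, 64, 45, 57])
rec_min([35, 10, 64, 45, 57]): compare 35 with rec_min([10, 64, 45, 57])
rec_min([10, 64, 45, 57]): compare 10 with rec_min([64, 45, 57])
rec_min([64, 45, 57]): compare 64 with rec_min([45, 57])
rec_min([45, 57]): compare 45 with rec_min([57])
rec_min([57]) = 57  (base case)
Compare 45 with 57 -> 45
Compare 64 with 45 -> 45
Compare 10 with 45 -> 10
Compare 35 with 10 -> 10
Compare 87 with 10 -> 10
Compare 4 with 10 -> 4

4


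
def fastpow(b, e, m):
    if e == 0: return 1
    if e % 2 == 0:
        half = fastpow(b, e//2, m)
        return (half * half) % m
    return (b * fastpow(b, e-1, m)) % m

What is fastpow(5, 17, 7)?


fastpow(5, 17, 7): e is odd, compute fastpow(5, 16, 7)
  fastpow(5, 16, 7): e is even, compute fastpow(5, 8, 7)
    fastpow(5, 8, 7): e is even, compute fastpow(5, 4, 7)
      fastpow(5, 4, 7): e is even, compute fastpow(5, 2, 7)
        fastpow(5, 2, 7): e is even, compute fastpow(5, 1, 7)
          fastpow(5, 1, 7): e is odd, compute fastpow(5, 0, 7)
          fastpow(5, 0, 7) = 1
          (5 * 1) % 7 = 5
        half=5, (5*5) % 7 = 4
      half=4, (4*4) % 7 = 2
    half=2, (2*2) % 7 = 4
  half=4, (4*4) % 7 = 2
(5 * 2) % 7 = 3

3


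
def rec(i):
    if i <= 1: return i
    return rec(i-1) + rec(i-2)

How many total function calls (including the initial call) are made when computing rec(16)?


Let C(n) = total calls for rec(n)
C(0) = 1, C(1) = 1
C(2) = 1 + C(1) + C(0) = 1 + 1 + 1 = 3
C(3) = 1 + C(2) + C(1) = 1 + 3 + 1 = 5
C(4) = 1 + C(3) + C(2) = 1 + 5 + 3 = 9
C(5) = 1 + C(4) + C(3) = 1 + 9 + 5 = 15
C(6) = 1 + C(5) + C(4) = 1 + 15 + 9 = 25
C(7) = 1 + C(6) + C(5) = 1 + 25 + 15 = 41
C(8) = 1 + C(7) + C(6) = 1 + 41 + 25 = 67
C(9) = 1 + C(8) + C(7) = 1 + 67 + 41 = 109
C(10) = 1 + C(9) + C(8) = 1 + 109 + 67 = 177
C(11) = 1 + C(10) + C(9) = 1 + 177 + 109 = 287
C(12) = 1 + C(11) + C(10) = 1 + 287 + 177 = 465
C(13) = 1 + C(12) + C(11) = 1 + 465 + 287 = 753
C(14) = 1 + C(13) + C(12) = 1 + 753 + 465 = 1219
C(15) = 1 + C(14) + C(13) = 1 + 1219 + 753 = 1973
C(16) = 1 + C(15) + C(14) = 1 + 1973 + 1219 = 3193

3193


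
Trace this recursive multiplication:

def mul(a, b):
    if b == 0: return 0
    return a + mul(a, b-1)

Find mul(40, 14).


mul(40, 14) = 40 + mul(40, 13)
mul(40, 13) = 40 + mul(40, 12)
mul(40, 12) = 40 + mul(40, 11)
mul(40, 11) = 40 + mul(40, 10)
mul(40, 10) = 40 + mul(40, 9)
mul(40, 9) = 40 + mul(40, 8)
mul(40, 8) = 40 + mul(40, 7)
mul(40, 7) = 40 + mul(40, 6)
mul(40, 6) = 40 + mul(40, 5)
mul(40, 5) = 40 + mul(40, 4)
mul(40, 4) = 40 + mul(40, 3)
mul(40, 3) = 40 + mul(40, 2)
mul(40, 2) = 40 + mul(40, 1)
mul(40, 1) = 40 + mul(40, 0)
mul(40, 0) = 0  (base case)
Total: 40 + 40 + 40 + 40 + 40 + 40 + 40 + 40 + 40 + 40 + 40 + 40 + 40 + 40 + 0 = 560

560


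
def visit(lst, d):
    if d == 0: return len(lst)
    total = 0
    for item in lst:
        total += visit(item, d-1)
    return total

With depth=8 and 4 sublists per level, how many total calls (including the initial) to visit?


At depth 0 (root): 1 call
At depth 1: each of 1 parents calls visit on 4 children = 4 calls
At depth 2: each of 4 parents calls visit on 4 children = 16 calls
At depth 3: each of 16 parents calls visit on 4 children = 64 calls
At depth 4: each of 64 parents calls visit on 4 children = 256 calls
At depth 5: each of 256 parents calls visit on 4 children = 1024 calls
At depth 6: each of 1024 parents calls visit on 4 children = 4096 calls
At depth 7: each of 4096 parents calls visit on 4 children = 16384 calls
At depth 8: each of 16384 parents calls visit on 4 children = 65536 calls
Total: 1 + 4 + 16 + 64 + 256 + 1024 + 4096 + 16384 + 65536 = 87381

87381


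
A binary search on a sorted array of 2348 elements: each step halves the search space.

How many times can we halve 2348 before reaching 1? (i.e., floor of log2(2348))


2348 / 2 = 1174
1174 / 2 = 587
587 / 2 = 293
293 / 2 = 146
146 / 2 = 73
73 / 2 = 36
36 / 2 = 18
18 / 2 = 9
9 / 2 = 4
4 / 2 = 2
2 / 2 = 1
Reached 1 after 11 halvings

11


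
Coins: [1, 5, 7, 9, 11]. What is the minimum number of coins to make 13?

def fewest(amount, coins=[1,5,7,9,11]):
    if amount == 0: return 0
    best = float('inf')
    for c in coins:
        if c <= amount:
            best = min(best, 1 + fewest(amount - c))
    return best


Building up with DP:
fewest(0) = 0
fewest(1) = min(1+fewest(0)=1+0=1) = 1
fewest(2) = min(1+fewest(1)=1+1=2) = 2
fewest(3) = min(1+fewest(2)=1+2=3) = 3
fewest(4) = min(1+fewest(3)=1+3=4) = 4
fewest(5) = min(1+fewest(4)=1+4=5, 1+fewest(0)=1+0=1) = 1
fewest(6) = min(1+fewest(5)=1+1=2, 1+fewest(1)=1+1=2) = 2
fewest(7) = min(1+fewest(6)=1+2=3, 1+fewest(2)=1+2=3, 1+fewest(0)=1+0=1) = 1
fewest(8) = min(1+fewest(7)=1+1=2, 1+fewest(3)=1+3=4, 1+fewest(1)=1+1=2) = 2
fewest(9) = min(1+fewest(8)=1+2=3, 1+fewest(4)=1+4=5, 1+fewest(2)=1+2=3, 1+fewest(0)=1+0=1) = 1
fewest(10) = min(1+fewest(9)=1+1=2, 1+fewest(5)=1+1=2, 1+fewest(3)=1+3=4, 1+fewest(1)=1+1=2) = 2
fewest(11) = min(1+fewest(10)=1+2=3, 1+fewest(6)=1+2=3, 1+fewest(4)=1+4=5, 1+fewest(2)=1+2=3, 1+fewest(0)=1+0=1) = 1
fewest(12) = min(1+fewest(11)=1+1=2, 1+fewest(7)=1+1=2, 1+fewest(5)=1+1=2, 1+fewest(3)=1+3=4, 1+fewest(1)=1+1=2) = 2
fewest(13) = min(1+fewest(12)=1+2=3, 1+fewest(8)=1+2=3, 1+fewest(6)=1+2=3, 1+fewest(4)=1+4=5, 1+fewest(2)=1+2=3) = 3

3


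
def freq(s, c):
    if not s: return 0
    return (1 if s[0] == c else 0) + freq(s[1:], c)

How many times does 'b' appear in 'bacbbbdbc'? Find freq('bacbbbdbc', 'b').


s[0]='b' == 'b' -> 1
s[0]='a' != 'b' -> 0
s[0]='c' != 'b' -> 0
s[0]='b' == 'b' -> 1
s[0]='b' == 'b' -> 1
s[0]='b' == 'b' -> 1
s[0]='d' != 'b' -> 0
s[0]='b' == 'b' -> 1
s[0]='c' != 'b' -> 0
Sum: 1 + 0 + 0 + 1 + 1 + 1 + 0 + 1 + 0 = 5

5


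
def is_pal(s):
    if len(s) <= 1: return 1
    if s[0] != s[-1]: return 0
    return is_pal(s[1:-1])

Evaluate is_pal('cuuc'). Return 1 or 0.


is_pal('cuuc'): s[0]='c' == s[-1]='c' -> check is_pal('uu')
is_pal('uu'): s[0]='u' == s[-1]='u' -> check is_pal('')
is_pal(''): len <= 1 -> return 1  (base case)
Result: 1 (palindrome)

1


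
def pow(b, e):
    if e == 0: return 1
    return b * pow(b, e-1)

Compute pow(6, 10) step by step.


pow(6, 10)
= 6 * pow(6, 9)
= 6 * 6 * pow(6, 8)
= 6 * 6 * 6 * pow(6, 7)
= 6 * 6 * 6 * 6 * pow(6, 6)
= 6 * 6 * 6 * 6 * 6 * pow(6, 5)
= 6 * 6 * 6 * 6 * 6 * 6 * pow(6, 4)
= 6 * 6 * 6 * 6 * 6 * 6 * 6 * pow(6, 3)
= 6 * 6 * 6 * 6 * 6 * 6 * 6 * 6 * pow(6, 2)
= 6 * 6 * 6 * 6 * 6 * 6 * 6 * 6 * 6 * pow(6, 1)
= 6 * 6 * 6 * 6 * 6 * 6 * 6 * 6 * 6 * 6 * pow(6, 0)
= 6 * 6 * 6 * 6 * 6 * 6 * 6 * 6 * 6 * 6 * 1
= 60466176

60466176


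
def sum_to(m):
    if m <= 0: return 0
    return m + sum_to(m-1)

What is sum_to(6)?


sum_to(6)
= 6 + 5 + 4 + 3 + 2 + 1 + sum_to(0)
= 6 + 5 + 4 + 3 + 2 + 1 + 0
= 21

21


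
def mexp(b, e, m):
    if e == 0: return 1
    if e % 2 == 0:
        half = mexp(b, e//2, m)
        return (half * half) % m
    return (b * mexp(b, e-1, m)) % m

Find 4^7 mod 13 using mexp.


mexp(4, 7, 13): e is odd, compute mexp(4, 6, 13)
  mexp(4, 6, 13): e is even, compute mexp(4, 3, 13)
    mexp(4, 3, 13): e is odd, compute mexp(4, 2, 13)
      mexp(4, 2, 13): e is even, compute mexp(4, 1, 13)
        mexp(4, 1, 13): e is odd, compute mexp(4, 0, 13)
          mexp(4, 0, 13) = 1
        (4 * 1) % 13 = 4
      half=4, (4*4) % 13 = 3
    (4 * 3) % 13 = 12
  half=12, (12*12) % 13 = 1
(4 * 1) % 13 = 4

4


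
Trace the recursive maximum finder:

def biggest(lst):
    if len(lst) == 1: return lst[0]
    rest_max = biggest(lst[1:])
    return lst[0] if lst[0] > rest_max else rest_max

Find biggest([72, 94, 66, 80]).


biggest([72, 94, 66, 80]): compare 72 with biggest([94, 66, 80])
biggest([94, 66, 80]): compare 94 with biggest([66, 80])
biggest([66, 80]): compare 66 with biggest([80])
biggest([80]) = 80  (base case)
Compare 66 with 80 -> 80
Compare 94 with 80 -> 94
Compare 72 with 94 -> 94

94


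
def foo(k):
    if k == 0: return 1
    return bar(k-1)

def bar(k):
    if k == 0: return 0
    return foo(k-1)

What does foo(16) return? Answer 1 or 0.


foo(16) = bar(15)
bar(15) = foo(14)
foo(14) = bar(13)
bar(13) = foo(12)
foo(12) = bar(11)
bar(11) = foo(10)
foo(10) = bar(9)
bar(9) = foo(8)
foo(8) = bar(7)
bar(7) = foo(6)
foo(6) = bar(5)
bar(5) = foo(4)
foo(4) = bar(3)
bar(3) = foo(2)
foo(2) = bar(1)
bar(1) = foo(0)
foo(0) = 1  (base case)
Result: 1

1


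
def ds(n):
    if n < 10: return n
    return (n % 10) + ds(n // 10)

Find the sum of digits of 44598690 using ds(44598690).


ds(44598690) = 0 + ds(4459869)
ds(4459869) = 9 + ds(445986)
ds(445986) = 6 + ds(44598)
ds(44598) = 8 + ds(4459)
ds(4459) = 9 + ds(445)
ds(445) = 5 + ds(44)
ds(44) = 4 + ds(4)
ds(4) = 4  (base case)
Total: 0 + 9 + 6 + 8 + 9 + 5 + 4 + 4 = 45

45


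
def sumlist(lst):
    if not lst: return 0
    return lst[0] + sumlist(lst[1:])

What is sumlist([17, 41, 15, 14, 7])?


sumlist([17, 41, 15, 14, 7]) = 17 + sumlist([41, 15, 14, 7])
sumlist([41, 15, 14, 7]) = 41 + sumlist([15, 14, 7])
sumlist([15, 14, 7]) = 15 + sumlist([14, 7])
sumlist([14, 7]) = 14 + sumlist([7])
sumlist([7]) = 7 + sumlist([])
sumlist([]) = 0  (base case)
Total: 17 + 41 + 15 + 14 + 7 + 0 = 94

94


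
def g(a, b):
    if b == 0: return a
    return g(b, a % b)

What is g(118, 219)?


g(118, 219) = g(219, 118)
g(219, 118) = g(118, 101)
g(118, 101) = g(101, 17)
g(101, 17) = g(17, 16)
g(17, 16) = g(16, 1)
g(16, 1) = g(1, 0)
g(1, 0) = 1  (base case)

1


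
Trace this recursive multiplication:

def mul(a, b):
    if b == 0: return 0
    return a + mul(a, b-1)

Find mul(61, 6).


mul(61, 6) = 61 + mul(61, 5)
mul(61, 5) = 61 + mul(61, 4)
mul(61, 4) = 61 + mul(61, 3)
mul(61, 3) = 61 + mul(61, 2)
mul(61, 2) = 61 + mul(61, 1)
mul(61, 1) = 61 + mul(61, 0)
mul(61, 0) = 0  (base case)
Total: 61 + 61 + 61 + 61 + 61 + 61 + 0 = 366

366


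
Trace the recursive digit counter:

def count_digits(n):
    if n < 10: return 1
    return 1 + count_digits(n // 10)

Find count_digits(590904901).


count_digits(590904901) = 1 + count_digits(59090490)
count_digits(59090490) = 1 + count_digits(5909049)
count_digits(5909049) = 1 + count_digits(590904)
count_digits(590904) = 1 + count_digits(59090)
count_digits(59090) = 1 + count_digits(5909)
count_digits(5909) = 1 + count_digits(590)
count_digits(590) = 1 + count_digits(59)
count_digits(59) = 1 + count_digits(5)
count_digits(5) = 1  (base case: 5 < 10)
Unwinding: 1 + 1 + 1 + 1 + 1 + 1 + 1 + 1 + 1 = 9

9


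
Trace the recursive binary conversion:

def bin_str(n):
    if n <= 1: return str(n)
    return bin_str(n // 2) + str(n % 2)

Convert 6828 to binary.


bin_str(6828) = bin_str(3414) + '0'
bin_str(3414) = bin_str(1707) + '0'
bin_str(1707) = bin_str(853) + '1'
bin_str(853) = bin_str(426) + '1'
bin_str(426) = bin_str(213) + '0'
bin_str(213) = bin_str(106) + '1'
bin_str(106) = bin_str(53) + '0'
bin_str(53) = bin_str(26) + '1'
bin_str(26) = bin_str(13) + '0'
bin_str(13) = bin_str(6) + '1'
bin_str(6) = bin_str(3) + '0'
bin_str(3) = bin_str(1) + '1'
bin_str(1) = '1'  (base case)
Concatenating: '1' + '1' + '0' + '1' + '0' + '1' + '0' + '1' + '0' + '1' + '1' + '0' + '0' = '1101010101100'

1101010101100


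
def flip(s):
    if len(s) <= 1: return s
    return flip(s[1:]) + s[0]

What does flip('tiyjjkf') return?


flip('tiyjjkf') = flip('iyjjkf') + 't'
flip('iyjjkf') = flip('yjjkf') + 'i'
flip('yjjkf') = flip('jjkf') + 'y'
flip('jjkf') = flip('jkf') + 'j'
flip('jkf') = flip('kf') + 'j'
flip('kf') = flip('f') + 'k'
flip('f') = 'f'  (base case)
Concatenating: 'f' + 'k' + 'j' + 'j' + 'y' + 'i' + 't' = 'fkjjyit'

fkjjyit


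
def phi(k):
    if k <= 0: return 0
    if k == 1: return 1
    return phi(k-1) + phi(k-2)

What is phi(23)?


Computing phi(23) bottom-up:
phi(0) = 0
phi(1) = 1
phi(2) = phi(1) + phi(0) = 1 + 0 = 1
phi(3) = phi(2) + phi(1) = 1 + 1 = 2
phi(4) = phi(3) + phi(2) = 2 + 1 = 3
phi(5) = phi(4) + phi(3) = 3 + 2 = 5
phi(6) = phi(5) + phi(4) = 5 + 3 = 8
phi(7) = phi(6) + phi(5) = 8 + 5 = 13
phi(8) = phi(7) + phi(6) = 13 + 8 = 21
phi(9) = phi(8) + phi(7) = 21 + 13 = 34
phi(10) = phi(9) + phi(8) = 34 + 21 = 55
phi(11) = phi(10) + phi(9) = 55 + 34 = 89
phi(12) = phi(11) + phi(10) = 89 + 55 = 144
phi(13) = phi(12) + phi(11) = 144 + 89 = 233
phi(14) = phi(13) + phi(12) = 233 + 144 = 377
phi(15) = phi(14) + phi(13) = 377 + 233 = 610
phi(16) = phi(15) + phi(14) = 610 + 377 = 987
phi(17) = phi(16) + phi(15) = 987 + 610 = 1597
phi(18) = phi(17) + phi(16) = 1597 + 987 = 2584
phi(19) = phi(18) + phi(17) = 2584 + 1597 = 4181
phi(20) = phi(19) + phi(18) = 4181 + 2584 = 6765
phi(21) = phi(20) + phi(19) = 6765 + 4181 = 10946
phi(22) = phi(21) + phi(20) = 10946 + 6765 = 17711
phi(23) = phi(22) + phi(21) = 17711 + 10946 = 28657

28657


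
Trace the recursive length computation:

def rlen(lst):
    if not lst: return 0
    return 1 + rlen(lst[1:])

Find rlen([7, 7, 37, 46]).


rlen([7, 7, 37, 46]) = 1 + rlen([7, 37, 46])
rlen([7, 37, 46]) = 1 + rlen([37, 46])
rlen([37, 46]) = 1 + rlen([46])
rlen([46]) = 1 + rlen([])
rlen([]) = 0  (base case)
Unwinding: 1 + 1 + 1 + 1 + 0 = 4

4


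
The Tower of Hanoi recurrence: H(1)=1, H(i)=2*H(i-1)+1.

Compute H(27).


H(27) = 2 * H(26) + 1
H(26) = 2 * H(25) + 1
H(25) = 2 * H(24) + 1
H(24) = 2 * H(23) + 1
H(23) = 2 * H(22) + 1
H(22) = 2 * H(21) + 1
H(21) = 2 * H(20) + 1
H(20) = 2 * H(19) + 1
H(19) = 2 * H(18) + 1
H(18) = 2 * H(17) + 1
H(17) = 2 * H(16) + 1
H(16) = 2 * H(15) + 1
H(15) = 2 * H(14) + 1
H(14) = 2 * H(13) + 1
H(13) = 2 * H(12) + 1
H(12) = 2 * H(11) + 1
H(11) = 2 * H(10) + 1
H(10) = 2 * H(9) + 1
H(9) = 2 * H(8) + 1
H(8) = 2 * H(7) + 1
H(7) = 2 * H(6) + 1
H(6) = 2 * H(5) + 1
H(5) = 2 * H(4) + 1
H(4) = 2 * H(3) + 1
H(3) = 2 * H(2) + 1
H(2) = 2 * H(1) + 1
H(1) = 1  (base case)
H(2) = 2 * 1 + 1 = 3
H(3) = 2 * 3 + 1 = 7
H(4) = 2 * 7 + 1 = 15
H(5) = 2 * 15 + 1 = 31
H(6) = 2 * 31 + 1 = 63
H(7) = 2 * 63 + 1 = 127
H(8) = 2 * 127 + 1 = 255
H(9) = 2 * 255 + 1 = 511
H(10) = 2 * 511 + 1 = 1023
H(11) = 2 * 1023 + 1 = 2047
H(12) = 2 * 2047 + 1 = 4095
H(13) = 2 * 4095 + 1 = 8191
H(14) = 2 * 8191 + 1 = 16383
H(15) = 2 * 16383 + 1 = 32767
H(16) = 2 * 32767 + 1 = 65535
H(17) = 2 * 65535 + 1 = 131071
H(18) = 2 * 131071 + 1 = 262143
H(19) = 2 * 262143 + 1 = 524287
H(20) = 2 * 524287 + 1 = 1048575
H(21) = 2 * 1048575 + 1 = 2097151
H(22) = 2 * 2097151 + 1 = 4194303
H(23) = 2 * 4194303 + 1 = 8388607
H(24) = 2 * 8388607 + 1 = 16777215
H(25) = 2 * 16777215 + 1 = 33554431
H(26) = 2 * 33554431 + 1 = 67108863
H(27) = 2 * 67108863 + 1 = 134217727

134217727


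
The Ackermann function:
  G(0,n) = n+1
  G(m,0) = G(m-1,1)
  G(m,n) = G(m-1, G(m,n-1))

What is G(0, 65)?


G(0, 65) = 66
Result: G(0, 65) = 66

66


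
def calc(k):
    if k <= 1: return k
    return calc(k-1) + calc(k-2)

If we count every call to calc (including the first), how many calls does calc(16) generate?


Let C(n) = total calls for calc(n)
C(0) = 1, C(1) = 1
C(2) = 1 + C(1) + C(0) = 1 + 1 + 1 = 3
C(3) = 1 + C(2) + C(1) = 1 + 3 + 1 = 5
C(4) = 1 + C(3) + C(2) = 1 + 5 + 3 = 9
C(5) = 1 + C(4) + C(3) = 1 + 9 + 5 = 15
C(6) = 1 + C(5) + C(4) = 1 + 15 + 9 = 25
C(7) = 1 + C(6) + C(5) = 1 + 25 + 15 = 41
C(8) = 1 + C(7) + C(6) = 1 + 41 + 25 = 67
C(9) = 1 + C(8) + C(7) = 1 + 67 + 41 = 109
C(10) = 1 + C(9) + C(8) = 1 + 109 + 67 = 177
C(11) = 1 + C(10) + C(9) = 1 + 177 + 109 = 287
C(12) = 1 + C(11) + C(10) = 1 + 287 + 177 = 465
C(13) = 1 + C(12) + C(11) = 1 + 465 + 287 = 753
C(14) = 1 + C(13) + C(12) = 1 + 753 + 465 = 1219
C(15) = 1 + C(14) + C(13) = 1 + 1219 + 753 = 1973
C(16) = 1 + C(15) + C(14) = 1 + 1973 + 1219 = 3193

3193


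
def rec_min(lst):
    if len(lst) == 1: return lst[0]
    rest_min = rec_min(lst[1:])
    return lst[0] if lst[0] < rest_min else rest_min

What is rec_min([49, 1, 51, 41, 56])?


rec_min([49, 1, 51, 41, 56]): compare 49 with rec_min([1, 51, 41, 56])
rec_min([1, 51, 41, 56]): compare 1 with rec_min([51, 41, 56])
rec_min([51, 41, 56]): compare 51 with rec_min([41, 56])
rec_min([41, 56]): compare 41 with rec_min([56])
rec_min([56]) = 56  (base case)
Compare 41 with 56 -> 41
Compare 51 with 41 -> 41
Compare 1 with 41 -> 1
Compare 49 with 1 -> 1

1


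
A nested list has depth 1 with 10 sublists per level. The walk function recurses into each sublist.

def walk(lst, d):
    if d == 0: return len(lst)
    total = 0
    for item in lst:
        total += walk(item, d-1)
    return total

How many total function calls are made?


At depth 0 (root): 1 call
At depth 1: each of 1 parents calls walk on 10 children = 10 calls
Total: 1 + 10 = 11

11


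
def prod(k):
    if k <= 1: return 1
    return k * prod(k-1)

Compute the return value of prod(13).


prod(13)
= 13 * prod(12)
= 13 * 12 * prod(11)
= 13 * 12 * 11 * prod(10)
= 13 * 12 * 11 * 10 * prod(9)
= 13 * 12 * 11 * 10 * 9 * prod(8)
= 13 * 12 * 11 * 10 * 9 * 8 * prod(7)
= 13 * 12 * 11 * 10 * 9 * 8 * 7 * prod(6)
= 13 * 12 * 11 * 10 * 9 * 8 * 7 * 6 * prod(5)
= 13 * 12 * 11 * 10 * 9 * 8 * 7 * 6 * 5 * prod(4)
= 13 * 12 * 11 * 10 * 9 * 8 * 7 * 6 * 5 * 4 * prod(3)
= 13 * 12 * 11 * 10 * 9 * 8 * 7 * 6 * 5 * 4 * 3 * prod(2)
= 13 * 12 * 11 * 10 * 9 * 8 * 7 * 6 * 5 * 4 * 3 * 2 * prod(1)
= 13 * 12 * 11 * 10 * 9 * 8 * 7 * 6 * 5 * 4 * 3 * 2 * 1
= 6227020800

6227020800


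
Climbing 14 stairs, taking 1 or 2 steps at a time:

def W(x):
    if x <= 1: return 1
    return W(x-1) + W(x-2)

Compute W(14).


Building up from base cases:
W(0) = 1
W(1) = 1
W(2) = W(1) + W(0) = 1 + 1 = 2
W(3) = W(2) + W(1) = 2 + 1 = 3
W(4) = W(3) + W(2) = 3 + 2 = 5
W(5) = W(4) + W(3) = 5 + 3 = 8
W(6) = W(5) + W(4) = 8 + 5 = 13
W(7) = W(6) + W(5) = 13 + 8 = 21
W(8) = W(7) + W(6) = 21 + 13 = 34
W(9) = W(8) + W(7) = 34 + 21 = 55
W(10) = W(9) + W(8) = 55 + 34 = 89
W(11) = W(10) + W(9) = 89 + 55 = 144
W(12) = W(11) + W(10) = 144 + 89 = 233
W(13) = W(12) + W(11) = 233 + 144 = 377
W(14) = W(13) + W(12) = 377 + 233 = 610

610


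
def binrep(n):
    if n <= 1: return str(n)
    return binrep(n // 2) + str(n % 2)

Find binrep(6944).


binrep(6944) = binrep(3472) + '0'
binrep(3472) = binrep(1736) + '0'
binrep(1736) = binrep(868) + '0'
binrep(868) = binrep(434) + '0'
binrep(434) = binrep(217) + '0'
binrep(217) = binrep(108) + '1'
binrep(108) = binrep(54) + '0'
binrep(54) = binrep(27) + '0'
binrep(27) = binrep(13) + '1'
binrep(13) = binrep(6) + '1'
binrep(6) = binrep(3) + '0'
binrep(3) = binrep(1) + '1'
binrep(1) = '1'  (base case)
Concatenating: '1' + '1' + '0' + '1' + '1' + '0' + '0' + '1' + '0' + '0' + '0' + '0' + '0' = '1101100100000'

1101100100000


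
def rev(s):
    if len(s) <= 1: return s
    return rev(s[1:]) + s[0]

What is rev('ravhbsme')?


rev('ravhbsme') = rev('avhbsme') + 'r'
rev('avhbsme') = rev('vhbsme') + 'a'
rev('vhbsme') = rev('hbsme') + 'v'
rev('hbsme') = rev('bsme') + 'h'
rev('bsme') = rev('sme') + 'b'
rev('sme') = rev('me') + 's'
rev('me') = rev('e') + 'm'
rev('e') = 'e'  (base case)
Concatenating: 'e' + 'm' + 's' + 'b' + 'h' + 'v' + 'a' + 'r' = 'emsbhvar'

emsbhvar


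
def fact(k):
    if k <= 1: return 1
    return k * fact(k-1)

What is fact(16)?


fact(16)
= 16 * fact(15)
= 16 * 15 * fact(14)
= 16 * 15 * 14 * fact(13)
= 16 * 15 * 14 * 13 * fact(12)
= 16 * 15 * 14 * 13 * 12 * fact(11)
= 16 * 15 * 14 * 13 * 12 * 11 * fact(10)
= 16 * 15 * 14 * 13 * 12 * 11 * 10 * fact(9)
= 16 * 15 * 14 * 13 * 12 * 11 * 10 * 9 * fact(8)
= 16 * 15 * 14 * 13 * 12 * 11 * 10 * 9 * 8 * fact(7)
= 16 * 15 * 14 * 13 * 12 * 11 * 10 * 9 * 8 * 7 * fact(6)
= 16 * 15 * 14 * 13 * 12 * 11 * 10 * 9 * 8 * 7 * 6 * fact(5)
= 16 * 15 * 14 * 13 * 12 * 11 * 10 * 9 * 8 * 7 * 6 * 5 * fact(4)
= 16 * 15 * 14 * 13 * 12 * 11 * 10 * 9 * 8 * 7 * 6 * 5 * 4 * fact(3)
= 16 * 15 * 14 * 13 * 12 * 11 * 10 * 9 * 8 * 7 * 6 * 5 * 4 * 3 * fact(2)
= 16 * 15 * 14 * 13 * 12 * 11 * 10 * 9 * 8 * 7 * 6 * 5 * 4 * 3 * 2 * fact(1)
= 16 * 15 * 14 * 13 * 12 * 11 * 10 * 9 * 8 * 7 * 6 * 5 * 4 * 3 * 2 * 1
= 20922789888000

20922789888000


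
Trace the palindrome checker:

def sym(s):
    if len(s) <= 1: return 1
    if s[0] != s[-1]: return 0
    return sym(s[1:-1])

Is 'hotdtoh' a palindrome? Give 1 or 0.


sym('hotdtoh'): s[0]='h' == s[-1]='h' -> check sym('otdto')
sym('otdto'): s[0]='o' == s[-1]='o' -> check sym('tdt')
sym('tdt'): s[0]='t' == s[-1]='t' -> check sym('d')
sym('d'): len <= 1 -> return 1  (base case)
Result: 1 (palindrome)

1


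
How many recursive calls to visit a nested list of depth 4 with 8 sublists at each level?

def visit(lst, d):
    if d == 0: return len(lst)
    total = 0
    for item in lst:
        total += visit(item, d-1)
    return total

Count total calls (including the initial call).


At depth 0 (root): 1 call
At depth 1: each of 1 parents calls visit on 8 children = 8 calls
At depth 2: each of 8 parents calls visit on 8 children = 64 calls
At depth 3: each of 64 parents calls visit on 8 children = 512 calls
At depth 4: each of 512 parents calls visit on 8 children = 4096 calls
Total: 1 + 8 + 64 + 512 + 4096 = 4681

4681


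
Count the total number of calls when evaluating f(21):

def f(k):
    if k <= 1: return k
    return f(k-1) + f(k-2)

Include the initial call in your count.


Let C(n) = total calls for f(n)
C(0) = 1, C(1) = 1
C(2) = 1 + C(1) + C(0) = 1 + 1 + 1 = 3
C(3) = 1 + C(2) + C(1) = 1 + 3 + 1 = 5
C(4) = 1 + C(3) + C(2) = 1 + 5 + 3 = 9
C(5) = 1 + C(4) + C(3) = 1 + 9 + 5 = 15
C(6) = 1 + C(5) + C(4) = 1 + 15 + 9 = 25
C(7) = 1 + C(6) + C(5) = 1 + 25 + 15 = 41
C(8) = 1 + C(7) + C(6) = 1 + 41 + 25 = 67
C(9) = 1 + C(8) + C(7) = 1 + 67 + 41 = 109
C(10) = 1 + C(9) + C(8) = 1 + 109 + 67 = 177
C(11) = 1 + C(10) + C(9) = 1 + 177 + 109 = 287
C(12) = 1 + C(11) + C(10) = 1 + 287 + 177 = 465
C(13) = 1 + C(12) + C(11) = 1 + 465 + 287 = 753
C(14) = 1 + C(13) + C(12) = 1 + 753 + 465 = 1219
C(15) = 1 + C(14) + C(13) = 1 + 1219 + 753 = 1973
C(16) = 1 + C(15) + C(14) = 1 + 1973 + 1219 = 3193
C(17) = 1 + C(16) + C(15) = 1 + 3193 + 1973 = 5167
C(18) = 1 + C(17) + C(16) = 1 + 5167 + 3193 = 8361
C(19) = 1 + C(18) + C(17) = 1 + 8361 + 5167 = 13529
C(20) = 1 + C(19) + C(18) = 1 + 13529 + 8361 = 21891
C(21) = 1 + C(20) + C(19) = 1 + 21891 + 13529 = 35421

35421


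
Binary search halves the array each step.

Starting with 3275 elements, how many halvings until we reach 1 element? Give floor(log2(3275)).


3275 / 2 = 1637
1637 / 2 = 818
818 / 2 = 409
409 / 2 = 204
204 / 2 = 102
102 / 2 = 51
51 / 2 = 25
25 / 2 = 12
12 / 2 = 6
6 / 2 = 3
3 / 2 = 1
Reached 1 after 11 halvings

11
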